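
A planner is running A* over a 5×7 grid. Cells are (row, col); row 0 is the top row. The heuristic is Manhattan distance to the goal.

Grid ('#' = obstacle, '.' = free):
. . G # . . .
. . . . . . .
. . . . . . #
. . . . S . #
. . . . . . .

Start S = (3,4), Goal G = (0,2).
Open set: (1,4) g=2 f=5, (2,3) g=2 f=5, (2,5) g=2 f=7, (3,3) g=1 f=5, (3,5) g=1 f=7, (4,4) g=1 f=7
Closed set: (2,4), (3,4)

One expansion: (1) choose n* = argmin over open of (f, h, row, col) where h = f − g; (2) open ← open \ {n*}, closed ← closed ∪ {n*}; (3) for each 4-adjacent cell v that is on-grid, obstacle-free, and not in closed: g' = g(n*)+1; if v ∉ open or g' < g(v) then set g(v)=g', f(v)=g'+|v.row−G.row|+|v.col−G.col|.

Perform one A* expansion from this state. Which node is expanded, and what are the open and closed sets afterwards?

expanded=(1,4); open=[(0,4) g=3 f=5, (1,3) g=3 f=5, (1,5) g=3 f=7, (2,3) g=2 f=5, (2,5) g=2 f=7, (3,3) g=1 f=5, (3,5) g=1 f=7, (4,4) g=1 f=7]; closed=[(1,4), (2,4), (3,4)]

step 1: expand (1,4) (f=5, h=3) → closed; open now [(0,4) g=3 f=5, (1,3) g=3 f=5, (1,5) g=3 f=7, (2,3) g=2 f=5, (2,5) g=2 f=7, (3,3) g=1 f=5, (3,5) g=1 f=7, (4,4) g=1 f=7]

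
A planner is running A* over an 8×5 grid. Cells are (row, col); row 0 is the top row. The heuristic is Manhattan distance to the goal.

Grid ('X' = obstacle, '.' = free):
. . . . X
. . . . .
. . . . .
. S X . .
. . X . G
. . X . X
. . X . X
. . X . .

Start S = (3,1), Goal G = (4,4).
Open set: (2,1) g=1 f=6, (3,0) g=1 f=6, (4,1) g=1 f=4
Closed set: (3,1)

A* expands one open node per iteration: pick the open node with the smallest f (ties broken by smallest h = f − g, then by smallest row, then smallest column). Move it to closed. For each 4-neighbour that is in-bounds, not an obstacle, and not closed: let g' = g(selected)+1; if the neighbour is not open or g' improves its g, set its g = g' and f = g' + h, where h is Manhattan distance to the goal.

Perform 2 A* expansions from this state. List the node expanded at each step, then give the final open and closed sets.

step 1: expand (4,1) (f=4, h=3) → closed; open now [(2,1) g=1 f=6, (3,0) g=1 f=6, (4,0) g=2 f=6, (5,1) g=2 f=6]
step 2: expand (4,0) (f=6, h=4) → closed; open now [(2,1) g=1 f=6, (3,0) g=1 f=6, (5,0) g=3 f=8, (5,1) g=2 f=6]

order=[(4,1) → (4,0)]; open=[(2,1) g=1 f=6, (3,0) g=1 f=6, (5,0) g=3 f=8, (5,1) g=2 f=6]; closed=[(3,1), (4,0), (4,1)]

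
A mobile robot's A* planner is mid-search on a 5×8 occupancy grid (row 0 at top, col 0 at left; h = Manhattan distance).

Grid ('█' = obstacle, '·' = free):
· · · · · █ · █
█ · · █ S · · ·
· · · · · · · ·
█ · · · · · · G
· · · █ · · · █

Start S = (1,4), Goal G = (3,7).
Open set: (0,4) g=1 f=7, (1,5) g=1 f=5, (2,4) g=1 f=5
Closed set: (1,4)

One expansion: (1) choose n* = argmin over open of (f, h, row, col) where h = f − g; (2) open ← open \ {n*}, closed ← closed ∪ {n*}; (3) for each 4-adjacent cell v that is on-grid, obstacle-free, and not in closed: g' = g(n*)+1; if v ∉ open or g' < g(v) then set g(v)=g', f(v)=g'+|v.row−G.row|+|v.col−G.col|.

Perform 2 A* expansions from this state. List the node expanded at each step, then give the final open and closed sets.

order=[(1,5) → (1,6)]; open=[(0,4) g=1 f=7, (0,6) g=3 f=7, (1,7) g=3 f=5, (2,4) g=1 f=5, (2,5) g=2 f=5, (2,6) g=3 f=5]; closed=[(1,4), (1,5), (1,6)]

step 1: expand (1,5) (f=5, h=4) → closed; open now [(0,4) g=1 f=7, (1,6) g=2 f=5, (2,4) g=1 f=5, (2,5) g=2 f=5]
step 2: expand (1,6) (f=5, h=3) → closed; open now [(0,4) g=1 f=7, (0,6) g=3 f=7, (1,7) g=3 f=5, (2,4) g=1 f=5, (2,5) g=2 f=5, (2,6) g=3 f=5]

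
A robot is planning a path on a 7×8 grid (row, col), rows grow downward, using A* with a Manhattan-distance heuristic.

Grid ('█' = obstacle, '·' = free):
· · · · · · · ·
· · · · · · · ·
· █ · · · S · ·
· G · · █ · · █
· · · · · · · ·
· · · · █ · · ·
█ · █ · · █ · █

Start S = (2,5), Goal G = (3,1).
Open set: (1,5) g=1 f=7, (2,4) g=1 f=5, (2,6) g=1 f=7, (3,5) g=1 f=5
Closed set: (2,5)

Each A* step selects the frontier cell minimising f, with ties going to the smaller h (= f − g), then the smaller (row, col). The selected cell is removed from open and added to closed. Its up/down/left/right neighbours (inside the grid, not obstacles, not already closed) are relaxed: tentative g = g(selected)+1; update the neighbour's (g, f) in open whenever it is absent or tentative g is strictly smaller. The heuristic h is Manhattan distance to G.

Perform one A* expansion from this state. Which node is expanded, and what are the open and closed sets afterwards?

expanded=(2,4); open=[(1,4) g=2 f=7, (1,5) g=1 f=7, (2,3) g=2 f=5, (2,6) g=1 f=7, (3,5) g=1 f=5]; closed=[(2,4), (2,5)]

step 1: expand (2,4) (f=5, h=4) → closed; open now [(1,4) g=2 f=7, (1,5) g=1 f=7, (2,3) g=2 f=5, (2,6) g=1 f=7, (3,5) g=1 f=5]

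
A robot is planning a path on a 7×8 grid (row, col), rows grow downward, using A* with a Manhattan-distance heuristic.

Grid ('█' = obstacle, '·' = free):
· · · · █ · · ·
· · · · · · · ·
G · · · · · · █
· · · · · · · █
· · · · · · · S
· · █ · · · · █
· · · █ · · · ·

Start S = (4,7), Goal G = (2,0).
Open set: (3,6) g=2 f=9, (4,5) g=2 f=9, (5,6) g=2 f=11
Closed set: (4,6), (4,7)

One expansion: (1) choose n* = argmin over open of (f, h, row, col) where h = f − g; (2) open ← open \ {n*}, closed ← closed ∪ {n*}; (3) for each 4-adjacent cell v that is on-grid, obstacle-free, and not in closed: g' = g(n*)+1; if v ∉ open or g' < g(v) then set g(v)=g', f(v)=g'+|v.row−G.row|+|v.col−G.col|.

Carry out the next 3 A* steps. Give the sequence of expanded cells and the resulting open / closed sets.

step 1: expand (3,6) (f=9, h=7) → closed; open now [(2,6) g=3 f=9, (3,5) g=3 f=9, (4,5) g=2 f=9, (5,6) g=2 f=11]
step 2: expand (2,6) (f=9, h=6) → closed; open now [(1,6) g=4 f=11, (2,5) g=4 f=9, (3,5) g=3 f=9, (4,5) g=2 f=9, (5,6) g=2 f=11]
step 3: expand (2,5) (f=9, h=5) → closed; open now [(1,5) g=5 f=11, (1,6) g=4 f=11, (2,4) g=5 f=9, (3,5) g=3 f=9, (4,5) g=2 f=9, (5,6) g=2 f=11]

order=[(3,6) → (2,6) → (2,5)]; open=[(1,5) g=5 f=11, (1,6) g=4 f=11, (2,4) g=5 f=9, (3,5) g=3 f=9, (4,5) g=2 f=9, (5,6) g=2 f=11]; closed=[(2,5), (2,6), (3,6), (4,6), (4,7)]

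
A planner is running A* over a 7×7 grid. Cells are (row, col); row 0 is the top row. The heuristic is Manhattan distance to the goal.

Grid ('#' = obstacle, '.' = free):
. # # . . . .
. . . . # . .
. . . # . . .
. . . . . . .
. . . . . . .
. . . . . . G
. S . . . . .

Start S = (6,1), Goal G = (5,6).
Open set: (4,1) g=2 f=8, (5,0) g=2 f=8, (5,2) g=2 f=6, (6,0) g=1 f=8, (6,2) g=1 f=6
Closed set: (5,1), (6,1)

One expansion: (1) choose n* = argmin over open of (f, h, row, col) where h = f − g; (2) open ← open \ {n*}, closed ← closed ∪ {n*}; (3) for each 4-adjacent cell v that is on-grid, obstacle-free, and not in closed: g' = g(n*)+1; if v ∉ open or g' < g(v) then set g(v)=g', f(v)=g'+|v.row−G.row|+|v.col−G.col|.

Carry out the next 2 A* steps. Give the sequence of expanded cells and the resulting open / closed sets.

step 1: expand (5,2) (f=6, h=4) → closed; open now [(4,1) g=2 f=8, (4,2) g=3 f=8, (5,0) g=2 f=8, (5,3) g=3 f=6, (6,0) g=1 f=8, (6,2) g=1 f=6]
step 2: expand (5,3) (f=6, h=3) → closed; open now [(4,1) g=2 f=8, (4,2) g=3 f=8, (4,3) g=4 f=8, (5,0) g=2 f=8, (5,4) g=4 f=6, (6,0) g=1 f=8, (6,2) g=1 f=6, (6,3) g=4 f=8]

order=[(5,2) → (5,3)]; open=[(4,1) g=2 f=8, (4,2) g=3 f=8, (4,3) g=4 f=8, (5,0) g=2 f=8, (5,4) g=4 f=6, (6,0) g=1 f=8, (6,2) g=1 f=6, (6,3) g=4 f=8]; closed=[(5,1), (5,2), (5,3), (6,1)]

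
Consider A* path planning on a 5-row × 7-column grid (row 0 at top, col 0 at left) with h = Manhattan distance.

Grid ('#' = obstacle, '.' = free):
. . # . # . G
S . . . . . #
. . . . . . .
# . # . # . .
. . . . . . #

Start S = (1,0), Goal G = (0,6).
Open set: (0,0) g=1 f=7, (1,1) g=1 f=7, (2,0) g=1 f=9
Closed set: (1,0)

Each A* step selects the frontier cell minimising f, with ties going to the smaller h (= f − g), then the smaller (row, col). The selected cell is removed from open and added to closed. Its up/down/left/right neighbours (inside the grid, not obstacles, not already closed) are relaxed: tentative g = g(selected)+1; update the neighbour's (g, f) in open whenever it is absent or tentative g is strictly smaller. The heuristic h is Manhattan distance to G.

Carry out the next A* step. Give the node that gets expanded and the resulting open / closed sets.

expanded=(0,0); open=[(0,1) g=2 f=7, (1,1) g=1 f=7, (2,0) g=1 f=9]; closed=[(0,0), (1,0)]

step 1: expand (0,0) (f=7, h=6) → closed; open now [(0,1) g=2 f=7, (1,1) g=1 f=7, (2,0) g=1 f=9]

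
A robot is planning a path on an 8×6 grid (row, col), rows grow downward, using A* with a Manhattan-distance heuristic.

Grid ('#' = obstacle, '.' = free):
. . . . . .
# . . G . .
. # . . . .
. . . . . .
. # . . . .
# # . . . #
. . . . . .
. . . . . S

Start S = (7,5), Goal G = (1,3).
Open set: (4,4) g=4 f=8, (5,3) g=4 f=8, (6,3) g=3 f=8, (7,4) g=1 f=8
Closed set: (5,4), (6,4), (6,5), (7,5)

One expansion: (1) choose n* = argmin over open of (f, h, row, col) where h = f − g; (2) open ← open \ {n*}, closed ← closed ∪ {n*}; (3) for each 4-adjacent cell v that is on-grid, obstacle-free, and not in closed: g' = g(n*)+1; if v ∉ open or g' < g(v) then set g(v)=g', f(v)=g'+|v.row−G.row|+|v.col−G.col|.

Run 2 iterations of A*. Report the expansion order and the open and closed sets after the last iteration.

order=[(4,4) → (3,4)]; open=[(2,4) g=6 f=8, (3,3) g=6 f=8, (3,5) g=6 f=10, (4,3) g=5 f=8, (4,5) g=5 f=10, (5,3) g=4 f=8, (6,3) g=3 f=8, (7,4) g=1 f=8]; closed=[(3,4), (4,4), (5,4), (6,4), (6,5), (7,5)]

step 1: expand (4,4) (f=8, h=4) → closed; open now [(3,4) g=5 f=8, (4,3) g=5 f=8, (4,5) g=5 f=10, (5,3) g=4 f=8, (6,3) g=3 f=8, (7,4) g=1 f=8]
step 2: expand (3,4) (f=8, h=3) → closed; open now [(2,4) g=6 f=8, (3,3) g=6 f=8, (3,5) g=6 f=10, (4,3) g=5 f=8, (4,5) g=5 f=10, (5,3) g=4 f=8, (6,3) g=3 f=8, (7,4) g=1 f=8]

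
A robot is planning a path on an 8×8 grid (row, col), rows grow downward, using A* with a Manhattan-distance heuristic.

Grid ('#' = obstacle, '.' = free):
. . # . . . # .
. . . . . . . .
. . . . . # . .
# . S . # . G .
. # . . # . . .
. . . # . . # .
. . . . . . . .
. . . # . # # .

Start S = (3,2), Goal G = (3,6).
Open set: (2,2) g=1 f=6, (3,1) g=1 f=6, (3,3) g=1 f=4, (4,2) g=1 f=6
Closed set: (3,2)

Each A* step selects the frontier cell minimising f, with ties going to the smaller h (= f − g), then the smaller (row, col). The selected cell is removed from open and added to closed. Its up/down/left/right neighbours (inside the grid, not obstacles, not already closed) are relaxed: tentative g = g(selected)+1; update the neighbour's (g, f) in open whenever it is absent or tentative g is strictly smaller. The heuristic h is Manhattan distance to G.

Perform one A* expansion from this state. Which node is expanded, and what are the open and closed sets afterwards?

expanded=(3,3); open=[(2,2) g=1 f=6, (2,3) g=2 f=6, (3,1) g=1 f=6, (4,2) g=1 f=6, (4,3) g=2 f=6]; closed=[(3,2), (3,3)]

step 1: expand (3,3) (f=4, h=3) → closed; open now [(2,2) g=1 f=6, (2,3) g=2 f=6, (3,1) g=1 f=6, (4,2) g=1 f=6, (4,3) g=2 f=6]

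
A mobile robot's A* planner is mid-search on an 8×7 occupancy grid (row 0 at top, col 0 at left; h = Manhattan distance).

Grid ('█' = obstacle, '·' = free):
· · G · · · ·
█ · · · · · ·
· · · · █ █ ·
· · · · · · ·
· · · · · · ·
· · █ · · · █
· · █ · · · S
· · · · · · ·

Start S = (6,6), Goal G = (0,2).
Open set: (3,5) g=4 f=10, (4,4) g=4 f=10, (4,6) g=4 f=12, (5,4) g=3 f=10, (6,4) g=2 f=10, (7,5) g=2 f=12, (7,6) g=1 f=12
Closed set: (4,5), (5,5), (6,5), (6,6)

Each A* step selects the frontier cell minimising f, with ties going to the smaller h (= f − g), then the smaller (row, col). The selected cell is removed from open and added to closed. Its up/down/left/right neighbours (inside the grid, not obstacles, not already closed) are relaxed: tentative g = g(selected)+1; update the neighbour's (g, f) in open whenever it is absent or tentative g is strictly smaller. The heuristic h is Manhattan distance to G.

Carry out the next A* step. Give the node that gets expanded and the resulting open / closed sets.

step 1: expand (3,5) (f=10, h=6) → closed; open now [(3,4) g=5 f=10, (3,6) g=5 f=12, (4,4) g=4 f=10, (4,6) g=4 f=12, (5,4) g=3 f=10, (6,4) g=2 f=10, (7,5) g=2 f=12, (7,6) g=1 f=12]

expanded=(3,5); open=[(3,4) g=5 f=10, (3,6) g=5 f=12, (4,4) g=4 f=10, (4,6) g=4 f=12, (5,4) g=3 f=10, (6,4) g=2 f=10, (7,5) g=2 f=12, (7,6) g=1 f=12]; closed=[(3,5), (4,5), (5,5), (6,5), (6,6)]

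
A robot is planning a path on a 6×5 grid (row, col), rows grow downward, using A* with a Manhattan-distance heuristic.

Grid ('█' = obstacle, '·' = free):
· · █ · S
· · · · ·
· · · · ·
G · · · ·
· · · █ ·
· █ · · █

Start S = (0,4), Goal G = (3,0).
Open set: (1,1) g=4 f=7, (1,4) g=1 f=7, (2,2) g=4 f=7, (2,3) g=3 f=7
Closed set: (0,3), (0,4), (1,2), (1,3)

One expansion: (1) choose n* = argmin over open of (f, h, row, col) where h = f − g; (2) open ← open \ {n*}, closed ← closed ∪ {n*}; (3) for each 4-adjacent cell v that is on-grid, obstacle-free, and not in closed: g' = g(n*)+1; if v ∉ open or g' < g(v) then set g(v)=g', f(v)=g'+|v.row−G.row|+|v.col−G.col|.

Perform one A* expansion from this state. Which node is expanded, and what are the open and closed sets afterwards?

expanded=(1,1); open=[(0,1) g=5 f=9, (1,0) g=5 f=7, (1,4) g=1 f=7, (2,1) g=5 f=7, (2,2) g=4 f=7, (2,3) g=3 f=7]; closed=[(0,3), (0,4), (1,1), (1,2), (1,3)]

step 1: expand (1,1) (f=7, h=3) → closed; open now [(0,1) g=5 f=9, (1,0) g=5 f=7, (1,4) g=1 f=7, (2,1) g=5 f=7, (2,2) g=4 f=7, (2,3) g=3 f=7]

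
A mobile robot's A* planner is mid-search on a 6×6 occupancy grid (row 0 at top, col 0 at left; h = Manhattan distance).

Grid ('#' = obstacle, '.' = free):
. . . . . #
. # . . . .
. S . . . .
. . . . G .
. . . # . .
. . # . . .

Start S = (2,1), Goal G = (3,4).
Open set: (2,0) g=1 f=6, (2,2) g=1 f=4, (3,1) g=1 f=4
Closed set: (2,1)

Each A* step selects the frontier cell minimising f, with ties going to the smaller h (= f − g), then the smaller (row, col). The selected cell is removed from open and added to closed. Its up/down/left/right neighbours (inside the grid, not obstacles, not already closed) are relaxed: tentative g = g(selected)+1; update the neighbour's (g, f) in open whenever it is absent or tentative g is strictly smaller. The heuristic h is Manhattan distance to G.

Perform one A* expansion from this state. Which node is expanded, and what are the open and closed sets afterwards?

expanded=(2,2); open=[(1,2) g=2 f=6, (2,0) g=1 f=6, (2,3) g=2 f=4, (3,1) g=1 f=4, (3,2) g=2 f=4]; closed=[(2,1), (2,2)]

step 1: expand (2,2) (f=4, h=3) → closed; open now [(1,2) g=2 f=6, (2,0) g=1 f=6, (2,3) g=2 f=4, (3,1) g=1 f=4, (3,2) g=2 f=4]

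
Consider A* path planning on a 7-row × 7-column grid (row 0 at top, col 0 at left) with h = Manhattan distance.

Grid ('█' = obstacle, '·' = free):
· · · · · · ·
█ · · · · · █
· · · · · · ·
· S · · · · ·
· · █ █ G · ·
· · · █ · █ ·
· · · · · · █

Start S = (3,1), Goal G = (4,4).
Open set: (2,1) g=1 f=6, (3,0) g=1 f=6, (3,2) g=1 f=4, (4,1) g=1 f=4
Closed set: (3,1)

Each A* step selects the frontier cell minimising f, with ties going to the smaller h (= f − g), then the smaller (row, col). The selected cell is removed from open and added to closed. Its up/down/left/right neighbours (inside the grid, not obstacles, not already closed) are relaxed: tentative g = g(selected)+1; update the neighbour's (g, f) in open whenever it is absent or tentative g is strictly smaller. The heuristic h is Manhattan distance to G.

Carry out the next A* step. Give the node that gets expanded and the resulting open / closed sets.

step 1: expand (3,2) (f=4, h=3) → closed; open now [(2,1) g=1 f=6, (2,2) g=2 f=6, (3,0) g=1 f=6, (3,3) g=2 f=4, (4,1) g=1 f=4]

expanded=(3,2); open=[(2,1) g=1 f=6, (2,2) g=2 f=6, (3,0) g=1 f=6, (3,3) g=2 f=4, (4,1) g=1 f=4]; closed=[(3,1), (3,2)]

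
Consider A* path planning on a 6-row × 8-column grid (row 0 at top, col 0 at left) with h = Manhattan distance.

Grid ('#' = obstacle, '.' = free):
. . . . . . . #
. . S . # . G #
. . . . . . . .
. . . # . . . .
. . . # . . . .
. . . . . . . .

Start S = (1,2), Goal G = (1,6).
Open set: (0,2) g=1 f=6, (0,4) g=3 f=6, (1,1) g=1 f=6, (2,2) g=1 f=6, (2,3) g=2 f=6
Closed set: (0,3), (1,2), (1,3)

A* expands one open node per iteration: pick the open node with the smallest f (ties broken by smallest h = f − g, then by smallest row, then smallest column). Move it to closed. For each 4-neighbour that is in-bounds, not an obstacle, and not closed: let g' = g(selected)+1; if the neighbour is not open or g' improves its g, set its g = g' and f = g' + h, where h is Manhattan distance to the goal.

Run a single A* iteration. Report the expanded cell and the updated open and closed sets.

expanded=(0,4); open=[(0,2) g=1 f=6, (0,5) g=4 f=6, (1,1) g=1 f=6, (2,2) g=1 f=6, (2,3) g=2 f=6]; closed=[(0,3), (0,4), (1,2), (1,3)]

step 1: expand (0,4) (f=6, h=3) → closed; open now [(0,2) g=1 f=6, (0,5) g=4 f=6, (1,1) g=1 f=6, (2,2) g=1 f=6, (2,3) g=2 f=6]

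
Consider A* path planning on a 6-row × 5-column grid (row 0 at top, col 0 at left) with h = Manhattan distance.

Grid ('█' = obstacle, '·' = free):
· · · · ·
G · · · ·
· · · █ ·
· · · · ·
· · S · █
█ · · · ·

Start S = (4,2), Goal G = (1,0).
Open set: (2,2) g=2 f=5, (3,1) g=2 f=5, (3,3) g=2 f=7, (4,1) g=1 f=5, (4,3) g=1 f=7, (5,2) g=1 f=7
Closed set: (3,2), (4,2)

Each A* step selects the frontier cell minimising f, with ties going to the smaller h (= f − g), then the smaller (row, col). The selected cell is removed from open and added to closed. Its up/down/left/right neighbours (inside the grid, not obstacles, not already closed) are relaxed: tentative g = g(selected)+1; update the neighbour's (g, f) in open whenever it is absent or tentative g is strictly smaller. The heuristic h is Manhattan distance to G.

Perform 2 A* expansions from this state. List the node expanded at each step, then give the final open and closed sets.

step 1: expand (2,2) (f=5, h=3) → closed; open now [(1,2) g=3 f=5, (2,1) g=3 f=5, (3,1) g=2 f=5, (3,3) g=2 f=7, (4,1) g=1 f=5, (4,3) g=1 f=7, (5,2) g=1 f=7]
step 2: expand (1,2) (f=5, h=2) → closed; open now [(0,2) g=4 f=7, (1,1) g=4 f=5, (1,3) g=4 f=7, (2,1) g=3 f=5, (3,1) g=2 f=5, (3,3) g=2 f=7, (4,1) g=1 f=5, (4,3) g=1 f=7, (5,2) g=1 f=7]

order=[(2,2) → (1,2)]; open=[(0,2) g=4 f=7, (1,1) g=4 f=5, (1,3) g=4 f=7, (2,1) g=3 f=5, (3,1) g=2 f=5, (3,3) g=2 f=7, (4,1) g=1 f=5, (4,3) g=1 f=7, (5,2) g=1 f=7]; closed=[(1,2), (2,2), (3,2), (4,2)]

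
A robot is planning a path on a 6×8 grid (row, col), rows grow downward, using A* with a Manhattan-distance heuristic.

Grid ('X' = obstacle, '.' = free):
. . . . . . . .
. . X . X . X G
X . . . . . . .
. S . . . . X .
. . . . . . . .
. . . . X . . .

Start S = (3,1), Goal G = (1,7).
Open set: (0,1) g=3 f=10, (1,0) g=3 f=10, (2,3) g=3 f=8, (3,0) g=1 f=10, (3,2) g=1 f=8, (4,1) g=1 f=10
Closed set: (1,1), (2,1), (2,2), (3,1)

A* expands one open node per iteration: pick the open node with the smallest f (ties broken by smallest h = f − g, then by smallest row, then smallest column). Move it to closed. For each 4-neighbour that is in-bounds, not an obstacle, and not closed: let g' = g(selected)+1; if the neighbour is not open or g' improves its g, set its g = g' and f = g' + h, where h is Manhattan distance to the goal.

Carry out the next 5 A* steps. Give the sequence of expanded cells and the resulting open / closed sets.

order=[(2,3) → (1,3) → (2,4) → (2,5) → (1,5)]; open=[(0,1) g=3 f=10, (0,3) g=5 f=10, (0,5) g=7 f=10, (1,0) g=3 f=10, (2,6) g=6 f=8, (3,0) g=1 f=10, (3,2) g=1 f=8, (3,3) g=4 f=10, (3,4) g=5 f=10, (3,5) g=6 f=10, (4,1) g=1 f=10]; closed=[(1,1), (1,3), (1,5), (2,1), (2,2), (2,3), (2,4), (2,5), (3,1)]

step 1: expand (2,3) (f=8, h=5) → closed; open now [(0,1) g=3 f=10, (1,0) g=3 f=10, (1,3) g=4 f=8, (2,4) g=4 f=8, (3,0) g=1 f=10, (3,2) g=1 f=8, (3,3) g=4 f=10, (4,1) g=1 f=10]
step 2: expand (1,3) (f=8, h=4) → closed; open now [(0,1) g=3 f=10, (0,3) g=5 f=10, (1,0) g=3 f=10, (2,4) g=4 f=8, (3,0) g=1 f=10, (3,2) g=1 f=8, (3,3) g=4 f=10, (4,1) g=1 f=10]
step 3: expand (2,4) (f=8, h=4) → closed; open now [(0,1) g=3 f=10, (0,3) g=5 f=10, (1,0) g=3 f=10, (2,5) g=5 f=8, (3,0) g=1 f=10, (3,2) g=1 f=8, (3,3) g=4 f=10, (3,4) g=5 f=10, (4,1) g=1 f=10]
step 4: expand (2,5) (f=8, h=3) → closed; open now [(0,1) g=3 f=10, (0,3) g=5 f=10, (1,0) g=3 f=10, (1,5) g=6 f=8, (2,6) g=6 f=8, (3,0) g=1 f=10, (3,2) g=1 f=8, (3,3) g=4 f=10, (3,4) g=5 f=10, (3,5) g=6 f=10, (4,1) g=1 f=10]
step 5: expand (1,5) (f=8, h=2) → closed; open now [(0,1) g=3 f=10, (0,3) g=5 f=10, (0,5) g=7 f=10, (1,0) g=3 f=10, (2,6) g=6 f=8, (3,0) g=1 f=10, (3,2) g=1 f=8, (3,3) g=4 f=10, (3,4) g=5 f=10, (3,5) g=6 f=10, (4,1) g=1 f=10]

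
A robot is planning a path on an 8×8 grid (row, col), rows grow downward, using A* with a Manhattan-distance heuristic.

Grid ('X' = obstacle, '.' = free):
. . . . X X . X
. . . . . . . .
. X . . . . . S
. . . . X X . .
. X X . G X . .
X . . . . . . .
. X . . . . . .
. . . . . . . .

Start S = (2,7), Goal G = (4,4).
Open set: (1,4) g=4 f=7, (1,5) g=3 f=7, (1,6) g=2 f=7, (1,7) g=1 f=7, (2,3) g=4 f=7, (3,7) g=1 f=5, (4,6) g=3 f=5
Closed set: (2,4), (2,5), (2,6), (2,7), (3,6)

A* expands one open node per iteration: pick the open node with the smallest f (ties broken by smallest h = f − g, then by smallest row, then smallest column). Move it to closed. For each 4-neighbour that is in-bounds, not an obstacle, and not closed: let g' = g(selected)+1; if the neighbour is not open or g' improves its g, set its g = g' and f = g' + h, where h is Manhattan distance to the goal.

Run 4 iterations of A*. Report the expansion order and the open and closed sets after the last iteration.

step 1: expand (4,6) (f=5, h=2) → closed; open now [(1,4) g=4 f=7, (1,5) g=3 f=7, (1,6) g=2 f=7, (1,7) g=1 f=7, (2,3) g=4 f=7, (3,7) g=1 f=5, (4,7) g=4 f=7, (5,6) g=4 f=7]
step 2: expand (3,7) (f=5, h=4) → closed; open now [(1,4) g=4 f=7, (1,5) g=3 f=7, (1,6) g=2 f=7, (1,7) g=1 f=7, (2,3) g=4 f=7, (4,7) g=2 f=5, (5,6) g=4 f=7]
step 3: expand (4,7) (f=5, h=3) → closed; open now [(1,4) g=4 f=7, (1,5) g=3 f=7, (1,6) g=2 f=7, (1,7) g=1 f=7, (2,3) g=4 f=7, (5,6) g=4 f=7, (5,7) g=3 f=7]
step 4: expand (1,4) (f=7, h=3) → closed; open now [(1,3) g=5 f=9, (1,5) g=3 f=7, (1,6) g=2 f=7, (1,7) g=1 f=7, (2,3) g=4 f=7, (5,6) g=4 f=7, (5,7) g=3 f=7]

order=[(4,6) → (3,7) → (4,7) → (1,4)]; open=[(1,3) g=5 f=9, (1,5) g=3 f=7, (1,6) g=2 f=7, (1,7) g=1 f=7, (2,3) g=4 f=7, (5,6) g=4 f=7, (5,7) g=3 f=7]; closed=[(1,4), (2,4), (2,5), (2,6), (2,7), (3,6), (3,7), (4,6), (4,7)]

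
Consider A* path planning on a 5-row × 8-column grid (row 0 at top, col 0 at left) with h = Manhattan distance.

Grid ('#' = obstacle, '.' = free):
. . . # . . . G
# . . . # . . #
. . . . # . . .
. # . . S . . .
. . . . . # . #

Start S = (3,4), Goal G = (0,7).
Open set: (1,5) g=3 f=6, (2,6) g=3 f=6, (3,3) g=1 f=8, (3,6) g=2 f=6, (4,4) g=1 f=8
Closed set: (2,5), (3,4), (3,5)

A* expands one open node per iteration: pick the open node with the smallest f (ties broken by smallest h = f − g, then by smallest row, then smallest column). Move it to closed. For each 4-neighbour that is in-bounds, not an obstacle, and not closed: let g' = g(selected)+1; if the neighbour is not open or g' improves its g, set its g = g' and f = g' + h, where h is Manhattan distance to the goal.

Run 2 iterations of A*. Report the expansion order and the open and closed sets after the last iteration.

order=[(1,5) → (0,5)]; open=[(0,4) g=5 f=8, (0,6) g=5 f=6, (1,6) g=4 f=6, (2,6) g=3 f=6, (3,3) g=1 f=8, (3,6) g=2 f=6, (4,4) g=1 f=8]; closed=[(0,5), (1,5), (2,5), (3,4), (3,5)]

step 1: expand (1,5) (f=6, h=3) → closed; open now [(0,5) g=4 f=6, (1,6) g=4 f=6, (2,6) g=3 f=6, (3,3) g=1 f=8, (3,6) g=2 f=6, (4,4) g=1 f=8]
step 2: expand (0,5) (f=6, h=2) → closed; open now [(0,4) g=5 f=8, (0,6) g=5 f=6, (1,6) g=4 f=6, (2,6) g=3 f=6, (3,3) g=1 f=8, (3,6) g=2 f=6, (4,4) g=1 f=8]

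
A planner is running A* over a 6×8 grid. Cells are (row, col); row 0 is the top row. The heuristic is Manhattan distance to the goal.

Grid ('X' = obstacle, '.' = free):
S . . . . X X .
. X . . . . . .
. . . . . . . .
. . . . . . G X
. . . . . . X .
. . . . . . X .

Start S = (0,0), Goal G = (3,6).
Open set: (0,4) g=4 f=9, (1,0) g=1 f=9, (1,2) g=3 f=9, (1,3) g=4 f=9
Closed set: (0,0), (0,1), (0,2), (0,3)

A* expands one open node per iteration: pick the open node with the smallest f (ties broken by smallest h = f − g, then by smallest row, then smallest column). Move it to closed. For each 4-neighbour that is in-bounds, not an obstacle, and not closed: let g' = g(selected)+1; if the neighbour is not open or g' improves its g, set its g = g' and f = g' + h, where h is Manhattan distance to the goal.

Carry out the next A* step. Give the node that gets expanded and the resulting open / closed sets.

expanded=(0,4); open=[(1,0) g=1 f=9, (1,2) g=3 f=9, (1,3) g=4 f=9, (1,4) g=5 f=9]; closed=[(0,0), (0,1), (0,2), (0,3), (0,4)]

step 1: expand (0,4) (f=9, h=5) → closed; open now [(1,0) g=1 f=9, (1,2) g=3 f=9, (1,3) g=4 f=9, (1,4) g=5 f=9]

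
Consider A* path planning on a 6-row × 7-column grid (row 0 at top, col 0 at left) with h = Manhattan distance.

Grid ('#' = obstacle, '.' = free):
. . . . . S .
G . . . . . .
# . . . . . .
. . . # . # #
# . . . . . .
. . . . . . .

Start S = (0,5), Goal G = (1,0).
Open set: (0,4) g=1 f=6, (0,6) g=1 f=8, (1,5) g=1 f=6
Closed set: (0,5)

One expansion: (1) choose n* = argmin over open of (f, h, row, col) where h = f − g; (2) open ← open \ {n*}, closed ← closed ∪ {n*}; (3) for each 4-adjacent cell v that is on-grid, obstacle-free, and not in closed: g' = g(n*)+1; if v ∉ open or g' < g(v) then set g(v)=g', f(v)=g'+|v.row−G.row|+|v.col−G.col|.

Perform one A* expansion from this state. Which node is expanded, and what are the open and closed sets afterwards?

step 1: expand (0,4) (f=6, h=5) → closed; open now [(0,3) g=2 f=6, (0,6) g=1 f=8, (1,4) g=2 f=6, (1,5) g=1 f=6]

expanded=(0,4); open=[(0,3) g=2 f=6, (0,6) g=1 f=8, (1,4) g=2 f=6, (1,5) g=1 f=6]; closed=[(0,4), (0,5)]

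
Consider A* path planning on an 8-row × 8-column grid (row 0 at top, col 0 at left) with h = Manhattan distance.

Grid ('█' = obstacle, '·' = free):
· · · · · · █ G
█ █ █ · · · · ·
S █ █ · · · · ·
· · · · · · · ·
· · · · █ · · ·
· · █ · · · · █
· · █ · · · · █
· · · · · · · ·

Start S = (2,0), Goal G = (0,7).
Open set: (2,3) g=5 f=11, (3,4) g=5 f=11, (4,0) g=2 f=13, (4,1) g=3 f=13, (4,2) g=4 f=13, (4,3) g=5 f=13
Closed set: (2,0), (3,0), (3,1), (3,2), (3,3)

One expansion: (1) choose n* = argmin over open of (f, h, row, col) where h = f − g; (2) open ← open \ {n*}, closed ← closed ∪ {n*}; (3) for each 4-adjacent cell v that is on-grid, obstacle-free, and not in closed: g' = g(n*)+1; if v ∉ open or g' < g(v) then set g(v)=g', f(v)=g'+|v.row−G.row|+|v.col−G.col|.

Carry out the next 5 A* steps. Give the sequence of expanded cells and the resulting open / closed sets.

order=[(2,3) → (1,3) → (0,3) → (0,4) → (0,5)]; open=[(0,2) g=8 f=13, (1,4) g=7 f=11, (1,5) g=10 f=13, (2,4) g=6 f=11, (3,4) g=5 f=11, (4,0) g=2 f=13, (4,1) g=3 f=13, (4,2) g=4 f=13, (4,3) g=5 f=13]; closed=[(0,3), (0,4), (0,5), (1,3), (2,0), (2,3), (3,0), (3,1), (3,2), (3,3)]

step 1: expand (2,3) (f=11, h=6) → closed; open now [(1,3) g=6 f=11, (2,4) g=6 f=11, (3,4) g=5 f=11, (4,0) g=2 f=13, (4,1) g=3 f=13, (4,2) g=4 f=13, (4,3) g=5 f=13]
step 2: expand (1,3) (f=11, h=5) → closed; open now [(0,3) g=7 f=11, (1,4) g=7 f=11, (2,4) g=6 f=11, (3,4) g=5 f=11, (4,0) g=2 f=13, (4,1) g=3 f=13, (4,2) g=4 f=13, (4,3) g=5 f=13]
step 3: expand (0,3) (f=11, h=4) → closed; open now [(0,2) g=8 f=13, (0,4) g=8 f=11, (1,4) g=7 f=11, (2,4) g=6 f=11, (3,4) g=5 f=11, (4,0) g=2 f=13, (4,1) g=3 f=13, (4,2) g=4 f=13, (4,3) g=5 f=13]
step 4: expand (0,4) (f=11, h=3) → closed; open now [(0,2) g=8 f=13, (0,5) g=9 f=11, (1,4) g=7 f=11, (2,4) g=6 f=11, (3,4) g=5 f=11, (4,0) g=2 f=13, (4,1) g=3 f=13, (4,2) g=4 f=13, (4,3) g=5 f=13]
step 5: expand (0,5) (f=11, h=2) → closed; open now [(0,2) g=8 f=13, (1,4) g=7 f=11, (1,5) g=10 f=13, (2,4) g=6 f=11, (3,4) g=5 f=11, (4,0) g=2 f=13, (4,1) g=3 f=13, (4,2) g=4 f=13, (4,3) g=5 f=13]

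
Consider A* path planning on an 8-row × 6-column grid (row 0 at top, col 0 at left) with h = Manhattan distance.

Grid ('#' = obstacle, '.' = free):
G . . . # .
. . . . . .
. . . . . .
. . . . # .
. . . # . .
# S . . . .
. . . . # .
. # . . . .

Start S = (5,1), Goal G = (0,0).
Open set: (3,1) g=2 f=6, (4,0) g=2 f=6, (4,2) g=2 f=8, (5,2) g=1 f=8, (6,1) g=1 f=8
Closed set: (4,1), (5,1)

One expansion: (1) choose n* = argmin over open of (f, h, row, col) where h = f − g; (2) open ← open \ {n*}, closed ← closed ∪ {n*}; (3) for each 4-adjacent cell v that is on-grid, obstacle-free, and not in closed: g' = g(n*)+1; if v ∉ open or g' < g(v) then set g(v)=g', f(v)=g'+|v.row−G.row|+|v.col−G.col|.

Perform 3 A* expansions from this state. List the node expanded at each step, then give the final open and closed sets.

order=[(3,1) → (2,1) → (1,1)]; open=[(0,1) g=5 f=6, (1,0) g=5 f=6, (1,2) g=5 f=8, (2,0) g=4 f=6, (2,2) g=4 f=8, (3,0) g=3 f=6, (3,2) g=3 f=8, (4,0) g=2 f=6, (4,2) g=2 f=8, (5,2) g=1 f=8, (6,1) g=1 f=8]; closed=[(1,1), (2,1), (3,1), (4,1), (5,1)]

step 1: expand (3,1) (f=6, h=4) → closed; open now [(2,1) g=3 f=6, (3,0) g=3 f=6, (3,2) g=3 f=8, (4,0) g=2 f=6, (4,2) g=2 f=8, (5,2) g=1 f=8, (6,1) g=1 f=8]
step 2: expand (2,1) (f=6, h=3) → closed; open now [(1,1) g=4 f=6, (2,0) g=4 f=6, (2,2) g=4 f=8, (3,0) g=3 f=6, (3,2) g=3 f=8, (4,0) g=2 f=6, (4,2) g=2 f=8, (5,2) g=1 f=8, (6,1) g=1 f=8]
step 3: expand (1,1) (f=6, h=2) → closed; open now [(0,1) g=5 f=6, (1,0) g=5 f=6, (1,2) g=5 f=8, (2,0) g=4 f=6, (2,2) g=4 f=8, (3,0) g=3 f=6, (3,2) g=3 f=8, (4,0) g=2 f=6, (4,2) g=2 f=8, (5,2) g=1 f=8, (6,1) g=1 f=8]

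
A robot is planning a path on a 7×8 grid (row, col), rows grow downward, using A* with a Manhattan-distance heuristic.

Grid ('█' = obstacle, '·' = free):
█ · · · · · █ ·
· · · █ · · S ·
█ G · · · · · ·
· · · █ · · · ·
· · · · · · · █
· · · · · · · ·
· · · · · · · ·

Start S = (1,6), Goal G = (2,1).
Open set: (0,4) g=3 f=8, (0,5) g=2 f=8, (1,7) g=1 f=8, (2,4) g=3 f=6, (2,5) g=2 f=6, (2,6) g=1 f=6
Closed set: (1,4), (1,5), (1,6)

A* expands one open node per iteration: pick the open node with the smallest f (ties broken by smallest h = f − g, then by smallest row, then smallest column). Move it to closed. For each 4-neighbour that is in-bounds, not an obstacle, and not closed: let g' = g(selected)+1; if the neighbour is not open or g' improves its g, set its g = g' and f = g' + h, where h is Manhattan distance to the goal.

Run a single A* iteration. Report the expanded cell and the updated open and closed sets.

step 1: expand (2,4) (f=6, h=3) → closed; open now [(0,4) g=3 f=8, (0,5) g=2 f=8, (1,7) g=1 f=8, (2,3) g=4 f=6, (2,5) g=2 f=6, (2,6) g=1 f=6, (3,4) g=4 f=8]

expanded=(2,4); open=[(0,4) g=3 f=8, (0,5) g=2 f=8, (1,7) g=1 f=8, (2,3) g=4 f=6, (2,5) g=2 f=6, (2,6) g=1 f=6, (3,4) g=4 f=8]; closed=[(1,4), (1,5), (1,6), (2,4)]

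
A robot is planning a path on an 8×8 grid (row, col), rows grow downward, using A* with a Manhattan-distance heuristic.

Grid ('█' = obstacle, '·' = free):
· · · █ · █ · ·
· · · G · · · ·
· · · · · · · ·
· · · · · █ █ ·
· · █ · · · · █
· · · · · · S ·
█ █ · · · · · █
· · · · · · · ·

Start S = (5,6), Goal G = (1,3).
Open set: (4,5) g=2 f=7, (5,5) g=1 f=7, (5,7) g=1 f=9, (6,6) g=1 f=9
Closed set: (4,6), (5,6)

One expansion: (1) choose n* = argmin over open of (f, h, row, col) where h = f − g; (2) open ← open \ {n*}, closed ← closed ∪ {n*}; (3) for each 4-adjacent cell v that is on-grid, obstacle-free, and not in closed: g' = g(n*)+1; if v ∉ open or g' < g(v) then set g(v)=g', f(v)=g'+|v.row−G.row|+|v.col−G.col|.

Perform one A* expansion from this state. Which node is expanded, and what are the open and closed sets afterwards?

step 1: expand (4,5) (f=7, h=5) → closed; open now [(4,4) g=3 f=7, (5,5) g=1 f=7, (5,7) g=1 f=9, (6,6) g=1 f=9]

expanded=(4,5); open=[(4,4) g=3 f=7, (5,5) g=1 f=7, (5,7) g=1 f=9, (6,6) g=1 f=9]; closed=[(4,5), (4,6), (5,6)]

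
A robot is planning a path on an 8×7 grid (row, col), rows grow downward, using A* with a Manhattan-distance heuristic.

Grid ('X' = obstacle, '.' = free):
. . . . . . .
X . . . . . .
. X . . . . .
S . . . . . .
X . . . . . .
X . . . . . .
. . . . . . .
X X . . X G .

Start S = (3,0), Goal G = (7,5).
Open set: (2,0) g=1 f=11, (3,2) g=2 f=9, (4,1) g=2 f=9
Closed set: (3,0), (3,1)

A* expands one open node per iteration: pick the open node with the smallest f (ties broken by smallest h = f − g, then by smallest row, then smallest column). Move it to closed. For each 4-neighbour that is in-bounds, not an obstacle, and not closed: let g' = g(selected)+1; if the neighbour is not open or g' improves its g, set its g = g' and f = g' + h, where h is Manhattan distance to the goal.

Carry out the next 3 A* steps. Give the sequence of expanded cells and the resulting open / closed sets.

order=[(3,2) → (3,3) → (3,4)]; open=[(2,0) g=1 f=11, (2,2) g=3 f=11, (2,3) g=4 f=11, (2,4) g=5 f=11, (3,5) g=5 f=9, (4,1) g=2 f=9, (4,2) g=3 f=9, (4,3) g=4 f=9, (4,4) g=5 f=9]; closed=[(3,0), (3,1), (3,2), (3,3), (3,4)]

step 1: expand (3,2) (f=9, h=7) → closed; open now [(2,0) g=1 f=11, (2,2) g=3 f=11, (3,3) g=3 f=9, (4,1) g=2 f=9, (4,2) g=3 f=9]
step 2: expand (3,3) (f=9, h=6) → closed; open now [(2,0) g=1 f=11, (2,2) g=3 f=11, (2,3) g=4 f=11, (3,4) g=4 f=9, (4,1) g=2 f=9, (4,2) g=3 f=9, (4,3) g=4 f=9]
step 3: expand (3,4) (f=9, h=5) → closed; open now [(2,0) g=1 f=11, (2,2) g=3 f=11, (2,3) g=4 f=11, (2,4) g=5 f=11, (3,5) g=5 f=9, (4,1) g=2 f=9, (4,2) g=3 f=9, (4,3) g=4 f=9, (4,4) g=5 f=9]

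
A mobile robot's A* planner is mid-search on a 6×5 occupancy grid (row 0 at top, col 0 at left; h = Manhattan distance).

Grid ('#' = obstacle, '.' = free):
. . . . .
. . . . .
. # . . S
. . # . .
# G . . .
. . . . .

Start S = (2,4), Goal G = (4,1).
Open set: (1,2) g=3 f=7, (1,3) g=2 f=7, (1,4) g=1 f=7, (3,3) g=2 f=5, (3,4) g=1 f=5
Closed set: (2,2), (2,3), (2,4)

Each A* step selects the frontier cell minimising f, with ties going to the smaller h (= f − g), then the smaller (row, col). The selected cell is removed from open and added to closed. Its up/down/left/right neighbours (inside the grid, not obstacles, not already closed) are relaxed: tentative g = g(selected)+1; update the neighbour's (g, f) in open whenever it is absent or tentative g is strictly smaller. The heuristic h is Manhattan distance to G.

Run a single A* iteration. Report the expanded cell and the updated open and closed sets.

step 1: expand (3,3) (f=5, h=3) → closed; open now [(1,2) g=3 f=7, (1,3) g=2 f=7, (1,4) g=1 f=7, (3,4) g=1 f=5, (4,3) g=3 f=5]

expanded=(3,3); open=[(1,2) g=3 f=7, (1,3) g=2 f=7, (1,4) g=1 f=7, (3,4) g=1 f=5, (4,3) g=3 f=5]; closed=[(2,2), (2,3), (2,4), (3,3)]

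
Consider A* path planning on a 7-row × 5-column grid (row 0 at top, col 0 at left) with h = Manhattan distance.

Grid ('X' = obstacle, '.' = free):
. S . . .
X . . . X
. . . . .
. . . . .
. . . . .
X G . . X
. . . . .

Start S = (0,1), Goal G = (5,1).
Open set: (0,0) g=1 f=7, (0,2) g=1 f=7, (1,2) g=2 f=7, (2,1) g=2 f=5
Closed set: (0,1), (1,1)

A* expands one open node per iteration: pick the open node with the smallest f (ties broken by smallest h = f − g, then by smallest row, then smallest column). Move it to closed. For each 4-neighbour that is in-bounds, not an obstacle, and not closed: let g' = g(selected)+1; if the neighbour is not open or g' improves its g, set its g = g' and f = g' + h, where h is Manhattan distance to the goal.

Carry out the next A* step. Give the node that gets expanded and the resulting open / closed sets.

step 1: expand (2,1) (f=5, h=3) → closed; open now [(0,0) g=1 f=7, (0,2) g=1 f=7, (1,2) g=2 f=7, (2,0) g=3 f=7, (2,2) g=3 f=7, (3,1) g=3 f=5]

expanded=(2,1); open=[(0,0) g=1 f=7, (0,2) g=1 f=7, (1,2) g=2 f=7, (2,0) g=3 f=7, (2,2) g=3 f=7, (3,1) g=3 f=5]; closed=[(0,1), (1,1), (2,1)]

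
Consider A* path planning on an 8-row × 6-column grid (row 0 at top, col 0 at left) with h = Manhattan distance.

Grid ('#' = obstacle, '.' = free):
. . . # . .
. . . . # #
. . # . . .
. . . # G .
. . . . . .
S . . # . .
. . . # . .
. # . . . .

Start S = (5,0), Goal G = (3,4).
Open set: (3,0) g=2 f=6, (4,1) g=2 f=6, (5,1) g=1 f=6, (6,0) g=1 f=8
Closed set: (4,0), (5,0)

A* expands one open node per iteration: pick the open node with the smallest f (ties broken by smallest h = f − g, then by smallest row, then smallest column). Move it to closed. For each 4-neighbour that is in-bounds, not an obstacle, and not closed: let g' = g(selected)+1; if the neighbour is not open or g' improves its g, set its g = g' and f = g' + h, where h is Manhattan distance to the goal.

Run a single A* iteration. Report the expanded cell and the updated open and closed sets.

step 1: expand (3,0) (f=6, h=4) → closed; open now [(2,0) g=3 f=8, (3,1) g=3 f=6, (4,1) g=2 f=6, (5,1) g=1 f=6, (6,0) g=1 f=8]

expanded=(3,0); open=[(2,0) g=3 f=8, (3,1) g=3 f=6, (4,1) g=2 f=6, (5,1) g=1 f=6, (6,0) g=1 f=8]; closed=[(3,0), (4,0), (5,0)]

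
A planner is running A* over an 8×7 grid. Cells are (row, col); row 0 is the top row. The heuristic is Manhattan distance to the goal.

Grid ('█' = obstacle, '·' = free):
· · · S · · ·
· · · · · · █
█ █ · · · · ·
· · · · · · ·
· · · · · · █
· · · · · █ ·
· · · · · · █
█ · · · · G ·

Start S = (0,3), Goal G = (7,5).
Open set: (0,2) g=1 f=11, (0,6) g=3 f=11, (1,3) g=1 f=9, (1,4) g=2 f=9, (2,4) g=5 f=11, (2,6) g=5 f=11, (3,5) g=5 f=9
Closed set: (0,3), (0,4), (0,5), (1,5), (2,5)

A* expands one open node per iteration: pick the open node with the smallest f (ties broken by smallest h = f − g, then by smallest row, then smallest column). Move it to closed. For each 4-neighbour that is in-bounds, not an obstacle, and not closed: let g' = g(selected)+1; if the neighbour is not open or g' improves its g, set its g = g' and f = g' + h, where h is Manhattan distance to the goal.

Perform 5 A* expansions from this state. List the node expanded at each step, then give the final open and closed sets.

order=[(3,5) → (4,5) → (1,4) → (2,4) → (3,4)]; open=[(0,2) g=1 f=11, (0,6) g=3 f=11, (1,3) g=1 f=9, (2,3) g=4 f=11, (2,6) g=5 f=11, (3,3) g=5 f=11, (3,6) g=6 f=11, (4,4) g=5 f=9]; closed=[(0,3), (0,4), (0,5), (1,4), (1,5), (2,4), (2,5), (3,4), (3,5), (4,5)]

step 1: expand (3,5) (f=9, h=4) → closed; open now [(0,2) g=1 f=11, (0,6) g=3 f=11, (1,3) g=1 f=9, (1,4) g=2 f=9, (2,4) g=5 f=11, (2,6) g=5 f=11, (3,4) g=6 f=11, (3,6) g=6 f=11, (4,5) g=6 f=9]
step 2: expand (4,5) (f=9, h=3) → closed; open now [(0,2) g=1 f=11, (0,6) g=3 f=11, (1,3) g=1 f=9, (1,4) g=2 f=9, (2,4) g=5 f=11, (2,6) g=5 f=11, (3,4) g=6 f=11, (3,6) g=6 f=11, (4,4) g=7 f=11]
step 3: expand (1,4) (f=9, h=7) → closed; open now [(0,2) g=1 f=11, (0,6) g=3 f=11, (1,3) g=1 f=9, (2,4) g=3 f=9, (2,6) g=5 f=11, (3,4) g=6 f=11, (3,6) g=6 f=11, (4,4) g=7 f=11]
step 4: expand (2,4) (f=9, h=6) → closed; open now [(0,2) g=1 f=11, (0,6) g=3 f=11, (1,3) g=1 f=9, (2,3) g=4 f=11, (2,6) g=5 f=11, (3,4) g=4 f=9, (3,6) g=6 f=11, (4,4) g=7 f=11]
step 5: expand (3,4) (f=9, h=5) → closed; open now [(0,2) g=1 f=11, (0,6) g=3 f=11, (1,3) g=1 f=9, (2,3) g=4 f=11, (2,6) g=5 f=11, (3,3) g=5 f=11, (3,6) g=6 f=11, (4,4) g=5 f=9]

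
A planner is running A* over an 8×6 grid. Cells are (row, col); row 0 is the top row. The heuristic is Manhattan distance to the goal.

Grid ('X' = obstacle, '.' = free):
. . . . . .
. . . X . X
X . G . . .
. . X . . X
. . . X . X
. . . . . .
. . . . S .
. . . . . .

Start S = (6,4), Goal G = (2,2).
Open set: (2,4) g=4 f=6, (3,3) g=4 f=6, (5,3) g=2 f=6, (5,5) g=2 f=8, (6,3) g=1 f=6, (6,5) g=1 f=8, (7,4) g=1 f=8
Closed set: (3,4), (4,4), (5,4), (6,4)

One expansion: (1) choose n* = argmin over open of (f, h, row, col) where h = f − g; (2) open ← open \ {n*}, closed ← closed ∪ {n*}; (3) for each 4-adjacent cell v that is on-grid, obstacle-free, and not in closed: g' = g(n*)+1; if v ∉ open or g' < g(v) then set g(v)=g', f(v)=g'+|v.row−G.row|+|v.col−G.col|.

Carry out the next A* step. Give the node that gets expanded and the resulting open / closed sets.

step 1: expand (2,4) (f=6, h=2) → closed; open now [(1,4) g=5 f=8, (2,3) g=5 f=6, (2,5) g=5 f=8, (3,3) g=4 f=6, (5,3) g=2 f=6, (5,5) g=2 f=8, (6,3) g=1 f=6, (6,5) g=1 f=8, (7,4) g=1 f=8]

expanded=(2,4); open=[(1,4) g=5 f=8, (2,3) g=5 f=6, (2,5) g=5 f=8, (3,3) g=4 f=6, (5,3) g=2 f=6, (5,5) g=2 f=8, (6,3) g=1 f=6, (6,5) g=1 f=8, (7,4) g=1 f=8]; closed=[(2,4), (3,4), (4,4), (5,4), (6,4)]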